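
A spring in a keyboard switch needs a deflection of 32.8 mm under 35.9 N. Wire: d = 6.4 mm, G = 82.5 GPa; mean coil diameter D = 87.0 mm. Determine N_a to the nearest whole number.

24

Required rate k = F/δ = 35.9/32.8 = 1.0945 N/mm
N_a = Gd⁴/(8D³k) = (82.5×10³ × 6.4⁴)/(8 × 87.0³ × 1.0945)
    = 1.38412e+08 / 5.76592e+06 = 24.01 → 24 coils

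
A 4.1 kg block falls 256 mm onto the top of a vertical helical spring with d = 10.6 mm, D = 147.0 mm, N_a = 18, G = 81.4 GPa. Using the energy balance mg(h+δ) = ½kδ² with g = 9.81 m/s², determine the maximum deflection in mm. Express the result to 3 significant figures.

115 mm

k = Gd⁴/(8D³N_a) = (81.4×10³)(10.6⁴)/(8·147.0³·18) = 2.2466 N/mm
W = mg = 4.1 × 9.81 = 40.221 N
½kδ² − Wδ − Wh = 0 → δ = (W + √(W² + 2kWh))/k
δ = (40.221 + √(1617.7 + 46265.4))/2.2466 = (40.221 + 218.82)/2.2466 = 115.3 mm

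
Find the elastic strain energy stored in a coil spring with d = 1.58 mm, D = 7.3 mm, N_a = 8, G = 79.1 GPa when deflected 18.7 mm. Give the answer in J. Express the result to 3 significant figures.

k = Gd⁴/(8D³N_a) = (79.1×10³)(1.58⁴)/(8·7.3³·8) = 19.8 N/mm
U = ½kδ² = 0.5 × 19.8 × 18.7² = 3461.9 N·mm = 3.4619 J

3.46 J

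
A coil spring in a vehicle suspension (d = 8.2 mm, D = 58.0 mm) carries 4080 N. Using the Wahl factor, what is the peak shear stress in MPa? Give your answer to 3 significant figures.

1320 MPa

Spring index C = D/d = 58.0/8.2 = 7.0732
K_W = (4C−1)/(4C−4) + 0.615/C = 27.293/24.293 + 0.0869 = 1.2104
τ₀ = 8FD/(πd³) = 8·4080·58.0/(π·8.2³) = 1.89312e+06/1732.2 = 1092.9 MPa
τ_max = K·τ₀ = 1.2104 × 1092.9 = 1322.9 MPa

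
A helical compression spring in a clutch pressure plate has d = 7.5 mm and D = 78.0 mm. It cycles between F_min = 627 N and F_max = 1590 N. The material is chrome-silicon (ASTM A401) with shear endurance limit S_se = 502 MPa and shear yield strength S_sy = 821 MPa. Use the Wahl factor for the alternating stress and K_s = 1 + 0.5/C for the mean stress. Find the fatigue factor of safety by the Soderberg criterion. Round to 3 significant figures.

0.847

C = D/d = 78.0/7.5 = 10.4000; K_W = (4C−1)/(4C−4)+0.615/C = 1.1389; K_s = 1+0.5/C = 1.0481
F_a = (F_max−F_min)/2 = 481.5 N; F_m = (F_max+F_min)/2 = 1108.5 N
τ_a = K_W·8F_aD/(πd³) = 1.1389 × 226.7 = 258.19 MPa
τ_m = K_s·8F_mD/(πd³) = 1.0481 × 521.9 = 546.99 MPa
Soderberg: 1/n_f = τ_a/S_se + τ_m/S_sy = 258.19/502 + 546.99/821 = 0.51432 + 0.66625 = 1.1806
n_f = 1/1.1806 = 0.847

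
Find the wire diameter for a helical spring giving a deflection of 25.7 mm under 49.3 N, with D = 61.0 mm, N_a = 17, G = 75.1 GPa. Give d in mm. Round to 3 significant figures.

5.30 mm

Required rate k = F/δ = 49.3/25.7 = 1.9183 N/mm
d = (8D³N_a·k / G)^(1/4) = (8·61.0³·17·1.9183 / (75.1×10³))^0.25
  = (788.5)^0.25 = 5.2991 mm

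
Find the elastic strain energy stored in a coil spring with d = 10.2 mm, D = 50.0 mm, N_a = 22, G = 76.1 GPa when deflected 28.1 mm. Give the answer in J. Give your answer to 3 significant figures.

14.8 J

k = Gd⁴/(8D³N_a) = (76.1×10³)(10.2⁴)/(8·50.0³·22) = 37.442 N/mm
U = ½kδ² = 0.5 × 37.442 × 28.1² = 14782 N·mm = 14.782 J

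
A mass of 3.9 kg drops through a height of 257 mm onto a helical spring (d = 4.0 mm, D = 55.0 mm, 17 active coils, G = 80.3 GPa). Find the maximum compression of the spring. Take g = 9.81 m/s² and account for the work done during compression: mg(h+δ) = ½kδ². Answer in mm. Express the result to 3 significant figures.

k = Gd⁴/(8D³N_a) = (80.3×10³)(4.0⁴)/(8·55.0³·17) = 0.90851 N/mm
W = mg = 3.9 × 9.81 = 38.259 N
½kδ² − Wδ − Wh = 0 → δ = (W + √(W² + 2kWh))/k
δ = (38.259 + √(1463.8 + 17865.9))/0.90851 = (38.259 + 139.03)/0.90851 = 195.14 mm

195 mm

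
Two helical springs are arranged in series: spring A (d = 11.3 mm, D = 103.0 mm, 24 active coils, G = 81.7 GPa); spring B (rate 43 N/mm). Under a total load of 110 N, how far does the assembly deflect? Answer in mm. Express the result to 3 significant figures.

k_A = Gd⁴/(8D³N_a) = (81.7×10³)(11.3⁴)/(8·103.0³·24) = 6.3493 N/mm
Series: 1/k_eq = 1/6.3493 + 1/43 = 0.18075; k_eq = 5.5324 N/mm
δ = F/k_eq = 110/5.5324 = 19.883 mm

19.9 mm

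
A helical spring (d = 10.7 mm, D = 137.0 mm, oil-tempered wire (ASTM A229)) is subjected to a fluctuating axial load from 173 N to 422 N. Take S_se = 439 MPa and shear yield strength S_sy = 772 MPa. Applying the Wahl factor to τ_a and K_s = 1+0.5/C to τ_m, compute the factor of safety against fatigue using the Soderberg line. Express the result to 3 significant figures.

4.91

C = D/d = 137.0/10.7 = 12.8037; K_W = (4C−1)/(4C−4)+0.615/C = 1.1116; K_s = 1+0.5/C = 1.0391
F_a = (F_max−F_min)/2 = 124.5 N; F_m = (F_max+F_min)/2 = 297.5 N
τ_a = K_W·8F_aD/(πd³) = 1.1116 × 35.455 = 39.411 MPa
τ_m = K_s·8F_mD/(πd³) = 1.0391 × 84.722 = 88.031 MPa
Soderberg: 1/n_f = τ_a/S_se + τ_m/S_sy = 39.411/439 + 88.031/772 = 0.08977 + 0.11403 = 0.2038
n_f = 1/0.2038 = 4.907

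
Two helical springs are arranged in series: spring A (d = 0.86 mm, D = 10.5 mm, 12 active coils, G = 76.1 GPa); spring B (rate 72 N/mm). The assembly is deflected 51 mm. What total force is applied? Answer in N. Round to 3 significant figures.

19.0 N

k_A = Gd⁴/(8D³N_a) = (76.1×10³)(0.86⁴)/(8·10.5³·12) = 0.37458 N/mm
Series: 1/k_eq = 1/0.37458 + 1/72 = 2.6836; k_eq = 0.37264 N/mm
F = k_eq·δ = 0.37264·51 = 19.004 N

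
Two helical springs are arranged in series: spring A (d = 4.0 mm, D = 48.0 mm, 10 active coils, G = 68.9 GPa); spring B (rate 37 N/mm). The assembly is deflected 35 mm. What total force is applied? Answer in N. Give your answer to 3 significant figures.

k_A = Gd⁴/(8D³N_a) = (68.9×10³)(4.0⁴)/(8·48.0³·10) = 1.9936 N/mm
Series: 1/k_eq = 1/1.9936 + 1/37 = 0.52862; k_eq = 1.8917 N/mm
F = k_eq·δ = 1.8917·35 = 66.21 N

66.2 N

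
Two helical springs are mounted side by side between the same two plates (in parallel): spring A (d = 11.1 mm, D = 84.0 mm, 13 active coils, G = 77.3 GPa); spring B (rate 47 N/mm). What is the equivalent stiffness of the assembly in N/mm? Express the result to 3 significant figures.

66.0 N/mm

k_A = Gd⁴/(8D³N_a) = (77.3×10³)(11.1⁴)/(8·84.0³·13) = 19.037 N/mm
Parallel: k_eq = 19.037 + 47 = 66.037 N/mm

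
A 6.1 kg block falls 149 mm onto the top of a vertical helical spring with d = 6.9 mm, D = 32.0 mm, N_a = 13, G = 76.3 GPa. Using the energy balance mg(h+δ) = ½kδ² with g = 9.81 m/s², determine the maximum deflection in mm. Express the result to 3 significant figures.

20.0 mm

k = Gd⁴/(8D³N_a) = (76.3×10³)(6.9⁴)/(8·32.0³·13) = 50.75 N/mm
W = mg = 6.1 × 9.81 = 59.841 N
½kδ² − Wδ − Wh = 0 → δ = (W + √(W² + 2kWh))/k
δ = (59.841 + √(3580.9 + 905009))/50.75 = (59.841 + 953.2)/50.75 = 19.961 mm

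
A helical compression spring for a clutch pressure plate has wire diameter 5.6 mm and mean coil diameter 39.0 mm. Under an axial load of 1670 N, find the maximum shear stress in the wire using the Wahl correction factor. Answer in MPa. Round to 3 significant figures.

Spring index C = D/d = 39.0/5.6 = 6.9643
K_W = (4C−1)/(4C−4) + 0.615/C = 26.857/23.857 + 0.0883 = 1.2141
τ₀ = 8FD/(πd³) = 8·1670·39.0/(π·5.6³) = 521040/551.71 = 944.4 MPa
τ_max = K·τ₀ = 1.2141 × 944.4 = 1146.6 MPa

1150 MPa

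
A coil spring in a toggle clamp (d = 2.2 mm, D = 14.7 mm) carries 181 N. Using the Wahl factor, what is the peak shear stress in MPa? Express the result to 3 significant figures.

779 MPa

Spring index C = D/d = 14.7/2.2 = 6.6818
K_W = (4C−1)/(4C−4) + 0.615/C = 25.727/22.727 + 0.0920 = 1.2240
τ₀ = 8FD/(πd³) = 8·181·14.7/(π·2.2³) = 21285.6/33.452 = 636.31 MPa
τ_max = K·τ₀ = 1.2240 × 636.31 = 778.87 MPa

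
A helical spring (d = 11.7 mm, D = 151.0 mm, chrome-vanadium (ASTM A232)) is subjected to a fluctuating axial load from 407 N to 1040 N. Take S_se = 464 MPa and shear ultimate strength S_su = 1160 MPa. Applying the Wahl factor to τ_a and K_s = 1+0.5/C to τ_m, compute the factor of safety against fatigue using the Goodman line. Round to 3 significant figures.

C = D/d = 151.0/11.7 = 12.9060; K_W = (4C−1)/(4C−4)+0.615/C = 1.1106; K_s = 1+0.5/C = 1.0387
F_a = (F_max−F_min)/2 = 316.5 N; F_m = (F_max+F_min)/2 = 723.5 N
τ_a = K_W·8F_aD/(πd³) = 1.1106 × 75.986 = 84.393 MPa
τ_m = K_s·8F_mD/(πd³) = 1.0387 × 173.7 = 180.43 MPa
Goodman: 1/n_f = τ_a/S_se + τ_m/S_su = 84.393/464 + 180.43/1160 = 0.18188 + 0.15554 = 0.33742
n_f = 1/0.33742 = 2.964

2.96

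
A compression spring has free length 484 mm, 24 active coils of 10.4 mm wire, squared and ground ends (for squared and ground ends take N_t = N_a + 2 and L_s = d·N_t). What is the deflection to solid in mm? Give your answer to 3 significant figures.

N_t = 26; L_s = 10.4·26 = 270.4 mm
δ_solid = L₀ − L_s = 484 − 270.4 = 213.6 mm

214 mm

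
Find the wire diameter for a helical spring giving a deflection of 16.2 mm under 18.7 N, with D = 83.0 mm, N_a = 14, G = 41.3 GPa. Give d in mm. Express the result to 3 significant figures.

Required rate k = F/δ = 18.7/16.2 = 1.1543 N/mm
d = (8D³N_a·k / G)^(1/4) = (8·83.0³·14·1.1543 / (41.3×10³))^0.25
  = (1789.9)^0.25 = 6.5044 mm

6.50 mm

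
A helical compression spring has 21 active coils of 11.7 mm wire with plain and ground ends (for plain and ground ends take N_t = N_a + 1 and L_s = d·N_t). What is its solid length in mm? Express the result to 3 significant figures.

257 mm

plain and ground ends: N_t = N_a + 1 = 21 + 1 = 22
L_s = d·N_t = 11.7 × 22 = 257.4 mm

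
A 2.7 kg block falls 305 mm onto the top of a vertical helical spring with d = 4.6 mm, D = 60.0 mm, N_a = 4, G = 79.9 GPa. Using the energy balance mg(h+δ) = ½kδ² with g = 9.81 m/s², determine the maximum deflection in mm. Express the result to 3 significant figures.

61.2 mm

k = Gd⁴/(8D³N_a) = (79.9×10³)(4.6⁴)/(8·60.0³·4) = 5.1758 N/mm
W = mg = 2.7 × 9.81 = 26.487 N
½kδ² − Wδ − Wh = 0 → δ = (W + √(W² + 2kWh))/k
δ = (26.487 + √(701.56 + 83625.2))/5.1758 = (26.487 + 290.39)/5.1758 = 61.223 mm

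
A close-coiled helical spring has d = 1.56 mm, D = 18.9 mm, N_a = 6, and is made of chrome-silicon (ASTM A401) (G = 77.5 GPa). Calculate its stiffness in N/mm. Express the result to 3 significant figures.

1.42 N/mm

k = Gd⁴/(8D³N_a) = (77.5×10³ × 1.56⁴) / (8 × 18.9³ × 6)
  = 458987 / 324061 = 1.4164 N/mm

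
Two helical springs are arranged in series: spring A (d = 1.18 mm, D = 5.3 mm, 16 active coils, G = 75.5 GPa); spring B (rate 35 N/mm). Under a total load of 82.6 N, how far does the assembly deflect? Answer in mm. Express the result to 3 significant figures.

k_A = Gd⁴/(8D³N_a) = (75.5×10³)(1.18⁴)/(8·5.3³·16) = 7.6813 N/mm
Series: 1/k_eq = 1/7.6813 + 1/35 = 0.15876; k_eq = 6.2989 N/mm
δ = F/k_eq = 82.6/6.2989 = 13.113 mm

13.1 mm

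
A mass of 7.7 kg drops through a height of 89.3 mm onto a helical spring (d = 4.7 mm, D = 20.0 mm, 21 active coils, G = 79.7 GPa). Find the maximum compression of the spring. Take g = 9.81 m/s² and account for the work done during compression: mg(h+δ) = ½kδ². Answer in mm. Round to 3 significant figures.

k = Gd⁴/(8D³N_a) = (79.7×10³)(4.7⁴)/(8·20.0³·21) = 28.937 N/mm
W = mg = 7.7 × 9.81 = 75.537 N
½kδ² − Wδ − Wh = 0 → δ = (W + √(W² + 2kWh))/k
δ = (75.537 + √(5705.8 + 390384))/28.937 = (75.537 + 629.36)/28.937 = 24.36 mm

24.4 mm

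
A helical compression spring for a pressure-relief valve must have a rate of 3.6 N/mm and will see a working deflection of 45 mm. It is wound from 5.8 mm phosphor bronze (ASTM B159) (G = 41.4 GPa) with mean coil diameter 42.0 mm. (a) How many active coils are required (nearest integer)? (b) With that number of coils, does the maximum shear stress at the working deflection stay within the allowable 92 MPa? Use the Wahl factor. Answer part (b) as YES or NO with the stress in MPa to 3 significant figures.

(a) 22 coils; (b) NO, τ_max = 107 MPa

N_a = Gd⁴/(8D³k) = (41.4×10³)(5.8⁴)/(8·42.0³·3.6) = 21.96 → N_a = 22
Actual rate k = Gd⁴/(8D³·22) = 3.593 N/mm
Working load F = kδ = 3.593·45 = 161.68 N
C = 42.0/5.8 = 7.2414; K_W = (4C−1)/(4C−4)+0.615/C = 1.2051
τ_max = K_W·8FD/(πd³) = 1.2051·88.628 = 106.8 MPa
τ_max > 92 MPa → exceeds allowable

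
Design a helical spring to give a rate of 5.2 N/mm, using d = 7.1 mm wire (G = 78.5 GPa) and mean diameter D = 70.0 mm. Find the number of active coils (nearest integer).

14

N_a = Gd⁴/(8D³k) = (78.5×10³ × 7.1⁴)/(8 × 70.0³ × 5.2)
    = 1.99482e+08 / 1.42688e+07 = 13.98 → 14 coils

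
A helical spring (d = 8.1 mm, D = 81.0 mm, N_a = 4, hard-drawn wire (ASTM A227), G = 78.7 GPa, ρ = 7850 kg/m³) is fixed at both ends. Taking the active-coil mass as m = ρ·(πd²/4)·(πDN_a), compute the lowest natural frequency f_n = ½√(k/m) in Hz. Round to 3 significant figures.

k = Gd⁴/(8D³N_a) = (78.7×10³)(8.1⁴)/(8·81.0³·4) = 19.921 N/mm = 19921 N/m
Wire length L = πDN_a = π·81.0·4 = 1017.9 mm
m = ρ·(πd²/4)·L = 7850 × 51.53×10⁻⁶ m² × 1.0179 m = 0.41174 kg
f_n = ½√(k/m) = 0.5·√(19921/0.41174) = 0.5·√(48382) = 109.98 Hz

110 Hz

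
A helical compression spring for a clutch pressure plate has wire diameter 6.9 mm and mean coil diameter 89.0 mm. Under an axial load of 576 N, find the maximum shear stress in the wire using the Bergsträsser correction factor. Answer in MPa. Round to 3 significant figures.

438 MPa

Spring index C = D/d = 89.0/6.9 = 12.8986
K_B = (4C+2)/(4C−3) = 53.594/48.594 = 1.1029
τ₀ = 8FD/(πd³) = 8·576·89.0/(π·6.9³) = 410112/1032 = 397.38 MPa
τ_max = K·τ₀ = 1.1029 × 397.38 = 438.27 MPa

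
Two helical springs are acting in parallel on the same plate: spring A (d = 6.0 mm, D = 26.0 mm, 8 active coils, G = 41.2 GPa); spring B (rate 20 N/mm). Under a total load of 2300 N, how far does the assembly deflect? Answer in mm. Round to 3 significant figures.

34.1 mm

k_A = Gd⁴/(8D³N_a) = (41.2×10³)(6.0⁴)/(8·26.0³·8) = 47.468 N/mm
Parallel: k_eq = 47.468 + 20 = 67.468 N/mm
δ = F/k_eq = 2300/67.468 = 34.09 mm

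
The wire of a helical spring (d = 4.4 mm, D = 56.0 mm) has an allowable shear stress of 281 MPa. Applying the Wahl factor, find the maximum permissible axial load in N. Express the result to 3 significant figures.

C = D/d = 56.0/4.4 = 12.7273
K_W = (4C−1)/(4C−4) + 0.615/C = 49.909/46.909 + 0.0483 = 1.1123
τ_max = K·8FD/(πd³) → F_max = τ_allow·πd³/(8DK)
F_max = 281·π·4.4³/(8·56.0·1.1123) = 75199/498.3 = 150.91 N

151 N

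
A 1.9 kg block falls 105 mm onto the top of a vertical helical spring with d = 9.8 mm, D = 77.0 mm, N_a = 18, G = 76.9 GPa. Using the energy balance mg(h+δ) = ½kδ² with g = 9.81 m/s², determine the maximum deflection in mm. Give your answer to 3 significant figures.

k = Gd⁴/(8D³N_a) = (76.9×10³)(9.8⁴)/(8·77.0³·18) = 10.789 N/mm
W = mg = 1.9 × 9.81 = 18.639 N
½kδ² − Wδ − Wh = 0 → δ = (W + √(W² + 2kWh))/k
δ = (18.639 + √(347.41 + 42231.6))/10.789 = (18.639 + 206.35)/10.789 = 20.853 mm

20.9 mm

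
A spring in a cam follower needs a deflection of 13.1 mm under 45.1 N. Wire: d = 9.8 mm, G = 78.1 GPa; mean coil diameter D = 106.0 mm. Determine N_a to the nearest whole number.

Required rate k = F/δ = 45.1/13.1 = 3.4427 N/mm
N_a = Gd⁴/(8D³k) = (78.1×10³ × 9.8⁴)/(8 × 106.0³ × 3.4427)
    = 7.2037e+08 / 3.28029e+07 = 21.96 → 22 coils

22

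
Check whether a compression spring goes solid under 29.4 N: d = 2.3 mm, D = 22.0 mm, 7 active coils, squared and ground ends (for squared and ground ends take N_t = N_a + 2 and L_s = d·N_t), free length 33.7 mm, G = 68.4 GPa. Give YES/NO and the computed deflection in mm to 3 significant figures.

NO, δ = 9.16 mm

k = Gd⁴/(8D³N_a) = (68.4×10³)(2.3⁴)/(8·22.0³·7) = 3.21 N/mm
N_t = 9; L_s = 2.3·9 = 20.7 mm; δ_solid = L₀ − L_s = 33.7 − 20.7 = 13 mm
δ = F/k = 29.4/3.21 = 9.1587 mm
δ < δ_solid → spring does not go solid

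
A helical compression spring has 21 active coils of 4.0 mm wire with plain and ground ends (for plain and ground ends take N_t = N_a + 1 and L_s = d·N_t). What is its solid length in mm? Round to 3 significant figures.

88.0 mm

plain and ground ends: N_t = N_a + 1 = 21 + 1 = 22
L_s = d·N_t = 4.0 × 22 = 88 mm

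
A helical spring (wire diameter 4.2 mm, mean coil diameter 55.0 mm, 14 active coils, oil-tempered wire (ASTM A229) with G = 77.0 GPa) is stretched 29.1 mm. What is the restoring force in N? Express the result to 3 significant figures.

k = Gd⁴/(8D³N_a) = (77.0×10³)(4.2⁴)/(8·55.0³·14) = 1.2858 N/mm
F = k·δ = 1.2858 × 29.1 = 37.418 N

37.4 N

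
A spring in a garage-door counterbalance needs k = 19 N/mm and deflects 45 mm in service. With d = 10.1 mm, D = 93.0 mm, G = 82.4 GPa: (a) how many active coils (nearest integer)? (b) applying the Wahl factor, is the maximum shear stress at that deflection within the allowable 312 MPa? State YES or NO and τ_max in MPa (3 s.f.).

N_a = Gd⁴/(8D³k) = (82.4×10³)(10.1⁴)/(8·93.0³·19) = 7.013 → N_a = 7
Actual rate k = Gd⁴/(8D³·7) = 19.036 N/mm
Working load F = kδ = 19.036·45 = 856.62 N
C = 93.0/10.1 = 9.2079; K_W = (4C−1)/(4C−4)+0.615/C = 1.1582
τ_max = K_W·8FD/(πd³) = 1.1582·196.9 = 228.04 MPa
τ_max ≤ 312 MPa → acceptable

(a) 7 coils; (b) YES, τ_max = 228 MPa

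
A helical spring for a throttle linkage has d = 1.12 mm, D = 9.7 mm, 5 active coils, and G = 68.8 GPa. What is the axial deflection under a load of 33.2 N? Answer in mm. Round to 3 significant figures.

k = Gd⁴/(8D³N_a) = (68.8×10³)(1.12⁴)/(8·9.7³·5) = 2.9654 N/mm
δ = F/k = 33.2 / 2.9654 = 11.196 mm

11.2 mm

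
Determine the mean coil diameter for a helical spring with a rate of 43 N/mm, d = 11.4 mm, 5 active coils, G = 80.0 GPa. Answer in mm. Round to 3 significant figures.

D = (Gd⁴/(8N_a·k))^(1/3) = (80.0×10³·11.4⁴/(8·5·43))^(1/3)
  = (785563)^(1/3) = 92.2700 mm

92.3 mm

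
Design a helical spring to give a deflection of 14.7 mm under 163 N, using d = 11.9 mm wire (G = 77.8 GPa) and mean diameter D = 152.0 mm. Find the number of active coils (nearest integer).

Required rate k = F/δ = 163/14.7 = 11.088 N/mm
N_a = Gd⁴/(8D³k) = (77.8×10³ × 11.9⁴)/(8 × 152.0³ × 11.088)
    = 1.56015e+09 / 3.11524e+08 = 5.008 → 5 coils

5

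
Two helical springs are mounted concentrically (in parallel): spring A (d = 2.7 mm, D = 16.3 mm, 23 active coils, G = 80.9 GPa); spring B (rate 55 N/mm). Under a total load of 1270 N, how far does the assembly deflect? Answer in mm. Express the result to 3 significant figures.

k_A = Gd⁴/(8D³N_a) = (80.9×10³)(2.7⁴)/(8·16.3³·23) = 5.3954 N/mm
Parallel: k_eq = 5.3954 + 55 = 60.395 N/mm
δ = F/k_eq = 1270/60.395 = 21.028 mm

21.0 mm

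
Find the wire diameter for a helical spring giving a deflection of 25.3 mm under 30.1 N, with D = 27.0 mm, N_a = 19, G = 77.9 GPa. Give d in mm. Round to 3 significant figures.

Required rate k = F/δ = 30.1/25.3 = 1.1897 N/mm
d = (8D³N_a·k / G)^(1/4) = (8·27.0³·19·1.1897 / (77.9×10³))^0.25
  = (45.692)^0.25 = 2.5999 mm

2.60 mm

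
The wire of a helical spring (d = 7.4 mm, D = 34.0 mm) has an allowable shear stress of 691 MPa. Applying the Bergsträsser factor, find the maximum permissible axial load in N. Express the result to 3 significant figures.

2440 N

C = D/d = 34.0/7.4 = 4.5946
K_B = (4C+2)/(4C−3) = 20.378/15.378 = 1.3251
τ_max = K·8FD/(πd³) → F_max = τ_allow·πd³/(8DK)
F_max = 691·π·7.4³/(8·34.0·1.3251) = 8.7968e+05/360.44 = 2440.6 N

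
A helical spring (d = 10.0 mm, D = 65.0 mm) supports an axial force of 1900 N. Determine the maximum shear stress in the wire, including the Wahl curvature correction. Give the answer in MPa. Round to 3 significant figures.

387 MPa

Spring index C = D/d = 65.0/10.0 = 6.5000
K_W = (4C−1)/(4C−4) + 0.615/C = 25.000/22.000 + 0.0946 = 1.2310
τ₀ = 8FD/(πd³) = 8·1900·65.0/(π·10.0³) = 988000/3141.6 = 314.49 MPa
τ_max = K·τ₀ = 1.2310 × 314.49 = 387.13 MPa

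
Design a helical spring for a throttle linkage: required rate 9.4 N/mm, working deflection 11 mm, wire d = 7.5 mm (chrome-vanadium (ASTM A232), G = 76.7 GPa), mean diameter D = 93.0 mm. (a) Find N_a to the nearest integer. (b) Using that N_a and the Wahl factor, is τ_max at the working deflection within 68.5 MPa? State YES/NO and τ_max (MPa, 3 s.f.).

N_a = Gd⁴/(8D³k) = (76.7×10³)(7.5⁴)/(8·93.0³·9.4) = 4.012 → N_a = 4
Actual rate k = Gd⁴/(8D³·4) = 9.4285 N/mm
Working load F = kδ = 9.4285·11 = 103.71 N
C = 93.0/7.5 = 12.4000; K_W = (4C−1)/(4C−4)+0.615/C = 1.1154
τ_max = K_W·8FD/(πd³) = 1.1154·58.22 = 64.938 MPa
τ_max ≤ 68.5 MPa → acceptable

(a) 4 coils; (b) YES, τ_max = 64.9 MPa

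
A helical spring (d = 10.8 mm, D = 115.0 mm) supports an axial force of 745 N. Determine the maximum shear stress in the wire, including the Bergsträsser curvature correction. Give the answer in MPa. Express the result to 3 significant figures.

Spring index C = D/d = 115.0/10.8 = 10.6481
K_B = (4C+2)/(4C−3) = 44.593/39.593 = 1.1263
τ₀ = 8FD/(πd³) = 8·745·115.0/(π·10.8³) = 685400/3957.5 = 173.19 MPa
τ_max = K·τ₀ = 1.1263 × 173.19 = 195.06 MPa

195 MPa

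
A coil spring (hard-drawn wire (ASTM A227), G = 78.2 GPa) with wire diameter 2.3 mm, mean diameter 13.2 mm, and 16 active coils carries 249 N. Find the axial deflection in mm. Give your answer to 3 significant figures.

33.5 mm

k = Gd⁴/(8D³N_a) = (78.2×10³)(2.3⁴)/(8·13.2³·16) = 7.4334 N/mm
δ = F/k = 249 / 7.4334 = 33.498 mm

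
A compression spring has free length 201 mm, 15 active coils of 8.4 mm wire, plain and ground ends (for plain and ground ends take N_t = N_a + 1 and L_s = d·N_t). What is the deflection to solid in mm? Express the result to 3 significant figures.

66.6 mm

N_t = 16; L_s = 8.4·16 = 134.4 mm
δ_solid = L₀ − L_s = 201 − 134.4 = 66.6 mm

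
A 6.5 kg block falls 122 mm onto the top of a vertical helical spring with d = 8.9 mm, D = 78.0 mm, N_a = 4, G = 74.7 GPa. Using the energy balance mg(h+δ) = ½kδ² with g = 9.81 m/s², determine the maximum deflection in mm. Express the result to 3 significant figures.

24.6 mm

k = Gd⁴/(8D³N_a) = (74.7×10³)(8.9⁴)/(8·78.0³·4) = 30.864 N/mm
W = mg = 6.5 × 9.81 = 63.765 N
½kδ² − Wδ − Wh = 0 → δ = (W + √(W² + 2kWh))/k
δ = (63.765 + √(4066 + 480197))/30.864 = (63.765 + 695.89)/30.864 = 24.613 mm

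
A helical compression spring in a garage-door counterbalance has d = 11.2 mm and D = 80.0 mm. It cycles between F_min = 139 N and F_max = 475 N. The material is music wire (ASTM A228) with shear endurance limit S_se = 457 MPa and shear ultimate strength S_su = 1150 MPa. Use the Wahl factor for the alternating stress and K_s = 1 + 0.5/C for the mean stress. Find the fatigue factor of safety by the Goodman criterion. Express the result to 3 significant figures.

C = D/d = 80.0/11.2 = 7.1429; K_W = (4C−1)/(4C−4)+0.615/C = 1.2082; K_s = 1+0.5/C = 1.0700
F_a = (F_max−F_min)/2 = 168 N; F_m = (F_max+F_min)/2 = 307 N
τ_a = K_W·8F_aD/(πd³) = 1.2082 × 24.36 = 29.432 MPa
τ_m = K_s·8F_mD/(πd³) = 1.0700 × 44.516 = 47.632 MPa
Goodman: 1/n_f = τ_a/S_se + τ_m/S_su = 29.432/457 + 47.632/1150 = 0.06440 + 0.04142 = 0.10582
n_f = 1/0.10582 = 9.45

9.45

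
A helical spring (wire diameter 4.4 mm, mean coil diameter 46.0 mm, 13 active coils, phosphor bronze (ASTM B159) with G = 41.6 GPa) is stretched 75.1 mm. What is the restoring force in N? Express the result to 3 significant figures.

k = Gd⁴/(8D³N_a) = (41.6×10³)(4.4⁴)/(8·46.0³·13) = 1.5403 N/mm
F = k·δ = 1.5403 × 75.1 = 115.67 N

116 N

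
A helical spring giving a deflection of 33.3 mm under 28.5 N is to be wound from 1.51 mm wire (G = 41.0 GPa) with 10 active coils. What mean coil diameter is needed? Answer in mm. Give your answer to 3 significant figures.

14.6 mm

Required rate k = F/δ = 28.5/33.3 = 0.85586 N/mm
D = (Gd⁴/(8N_a·k))^(1/3) = (41.0×10³·1.51⁴/(8·10·0.85586))^(1/3)
  = (3113.16)^(1/3) = 14.6016 mm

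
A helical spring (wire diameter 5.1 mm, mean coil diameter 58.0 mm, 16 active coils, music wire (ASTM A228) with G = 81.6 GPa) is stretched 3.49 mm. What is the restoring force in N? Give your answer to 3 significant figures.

7.71 N

k = Gd⁴/(8D³N_a) = (81.6×10³)(5.1⁴)/(8·58.0³·16) = 2.2104 N/mm
F = k·δ = 2.2104 × 3.49 = 7.7144 N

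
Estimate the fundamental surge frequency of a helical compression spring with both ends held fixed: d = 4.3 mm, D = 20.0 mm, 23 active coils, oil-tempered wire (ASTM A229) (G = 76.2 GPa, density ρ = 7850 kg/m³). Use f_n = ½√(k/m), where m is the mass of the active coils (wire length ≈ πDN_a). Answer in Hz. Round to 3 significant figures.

k = Gd⁴/(8D³N_a) = (76.2×10³)(4.3⁴)/(8·20.0³·23) = 17.698 N/mm = 17698 N/m
Wire length L = πDN_a = π·20.0·23 = 1445.1 mm
m = ρ·(πd²/4)·L = 7850 × 14.522×10⁻⁶ m² × 1.4451 m = 0.16474 kg
f_n = ½√(k/m) = 0.5·√(17698/0.16474) = 0.5·√(1.0743e+05) = 163.88 Hz

164 Hz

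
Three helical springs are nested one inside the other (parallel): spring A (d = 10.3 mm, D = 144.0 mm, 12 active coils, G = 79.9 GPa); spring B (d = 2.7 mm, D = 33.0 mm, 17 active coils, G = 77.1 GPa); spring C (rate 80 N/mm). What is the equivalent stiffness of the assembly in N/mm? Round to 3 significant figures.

84.0 N/mm

k_A = Gd⁴/(8D³N_a) = (79.9×10³)(10.3⁴)/(8·144.0³·12) = 3.1372 N/mm
k_B = Gd⁴/(8D³N_a) = (77.1×10³)(2.7⁴)/(8·33.0³·17) = 0.83836 N/mm
Parallel: k_eq = 3.1372 + 0.83836 + 80 = 83.976 N/mm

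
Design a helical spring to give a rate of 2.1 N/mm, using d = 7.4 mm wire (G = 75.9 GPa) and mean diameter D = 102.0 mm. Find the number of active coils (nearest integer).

13

N_a = Gd⁴/(8D³k) = (75.9×10³ × 7.4⁴)/(8 × 102.0³ × 2.1)
    = 2.27598e+08 / 1.78283e+07 = 12.77 → 13 coils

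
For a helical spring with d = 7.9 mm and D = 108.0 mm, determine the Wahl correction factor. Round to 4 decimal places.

C = D/d = 108.0/7.9 = 13.6709
K_W = (4C−1)/(4C−4) + 0.615/C = 53.684/50.684 + 0.0450 = 1.1042

1.1042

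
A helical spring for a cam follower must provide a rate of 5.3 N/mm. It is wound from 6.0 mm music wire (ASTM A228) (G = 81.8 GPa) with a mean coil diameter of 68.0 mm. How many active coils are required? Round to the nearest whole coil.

8

N_a = Gd⁴/(8D³k) = (81.8×10³ × 6.0⁴)/(8 × 68.0³ × 5.3)
    = 1.06013e+08 / 1.33319e+07 = 7.952 → 8 coils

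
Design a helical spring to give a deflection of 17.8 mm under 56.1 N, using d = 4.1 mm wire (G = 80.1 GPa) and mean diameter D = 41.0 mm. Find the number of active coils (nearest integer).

Required rate k = F/δ = 56.1/17.8 = 3.1517 N/mm
N_a = Gd⁴/(8D³k) = (80.1×10³ × 4.1⁴)/(8 × 41.0³ × 3.1517)
    = 2.26343e+07 / 1.73774e+06 = 13.03 → 13 coils

13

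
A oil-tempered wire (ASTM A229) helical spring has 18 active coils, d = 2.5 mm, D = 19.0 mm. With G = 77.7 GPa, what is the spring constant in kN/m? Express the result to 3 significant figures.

k = Gd⁴/(8D³N_a) = (77.7×10³ × 2.5⁴) / (8 × 19.0³ × 18)
  = 3.03516e+06 / 987696 = 3.073 N/mm

3.07 kN/m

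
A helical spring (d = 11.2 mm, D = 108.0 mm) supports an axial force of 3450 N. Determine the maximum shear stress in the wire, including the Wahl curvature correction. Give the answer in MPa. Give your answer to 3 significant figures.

Spring index C = D/d = 108.0/11.2 = 9.6429
K_W = (4C−1)/(4C−4) + 0.615/C = 37.571/34.571 + 0.0638 = 1.1506
τ₀ = 8FD/(πd³) = 8·3450·108.0/(π·11.2³) = 2.9808e+06/4413.7 = 675.35 MPa
τ_max = K·τ₀ = 1.1506 × 675.35 = 777.03 MPa

777 MPa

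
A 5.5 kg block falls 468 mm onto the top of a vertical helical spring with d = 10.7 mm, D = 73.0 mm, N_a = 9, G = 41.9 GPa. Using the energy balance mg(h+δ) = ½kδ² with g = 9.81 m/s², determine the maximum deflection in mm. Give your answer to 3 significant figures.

53.6 mm

k = Gd⁴/(8D³N_a) = (41.9×10³)(10.7⁴)/(8·73.0³·9) = 19.609 N/mm
W = mg = 5.5 × 9.81 = 53.955 N
½kδ² − Wδ − Wh = 0 → δ = (W + √(W² + 2kWh))/k
δ = (53.955 + √(2911.1 + 990275))/19.609 = (53.955 + 996.59)/19.609 = 53.575 mm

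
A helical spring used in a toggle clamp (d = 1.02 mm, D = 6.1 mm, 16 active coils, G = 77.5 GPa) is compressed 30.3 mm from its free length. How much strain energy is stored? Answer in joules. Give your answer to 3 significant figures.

k = Gd⁴/(8D³N_a) = (77.5×10³)(1.02⁴)/(8·6.1³·16) = 2.8874 N/mm
U = ½kδ² = 0.5 × 2.8874 × 30.3² = 1325.4 N·mm = 1.3254 J

1.33 J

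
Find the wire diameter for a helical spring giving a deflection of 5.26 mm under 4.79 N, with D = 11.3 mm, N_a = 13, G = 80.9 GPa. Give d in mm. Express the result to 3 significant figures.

Required rate k = F/δ = 4.79/5.26 = 0.91065 N/mm
d = (8D³N_a·k / G)^(1/4) = (8·11.3³·13·0.91065 / (80.9×10³))^0.25
  = (1.6892)^0.25 = 1.1400 mm

1.14 mm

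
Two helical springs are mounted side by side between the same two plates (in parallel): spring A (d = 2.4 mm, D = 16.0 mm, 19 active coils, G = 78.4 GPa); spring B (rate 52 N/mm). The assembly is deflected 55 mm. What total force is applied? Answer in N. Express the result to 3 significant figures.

k_A = Gd⁴/(8D³N_a) = (78.4×10³)(2.4⁴)/(8·16.0³·19) = 4.1779 N/mm
Parallel: k_eq = 4.1779 + 52 = 56.178 N/mm
F = k_eq·δ = 56.178·55 = 3089.8 N

3090 N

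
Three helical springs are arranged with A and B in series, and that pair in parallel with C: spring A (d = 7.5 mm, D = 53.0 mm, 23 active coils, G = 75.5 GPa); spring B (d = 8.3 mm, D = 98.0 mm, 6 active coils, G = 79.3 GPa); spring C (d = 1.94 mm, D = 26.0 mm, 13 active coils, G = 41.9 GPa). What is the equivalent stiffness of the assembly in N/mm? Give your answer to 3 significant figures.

4.59 N/mm

k_A = Gd⁴/(8D³N_a) = (75.5×10³)(7.5⁴)/(8·53.0³·23) = 8.7206 N/mm
k_B = Gd⁴/(8D³N_a) = (79.3×10³)(8.3⁴)/(8·98.0³·6) = 8.3304 N/mm
k_C = Gd⁴/(8D³N_a) = (41.9×10³)(1.94⁴)/(8·26.0³·13) = 0.32469 N/mm
Springs A,B series: k_AB = 1/(1/8.7206+1/8.3304) = 4.2605 N/mm; parallel with C: k_eq = 4.2605+0.32469 = 4.5852 N/mm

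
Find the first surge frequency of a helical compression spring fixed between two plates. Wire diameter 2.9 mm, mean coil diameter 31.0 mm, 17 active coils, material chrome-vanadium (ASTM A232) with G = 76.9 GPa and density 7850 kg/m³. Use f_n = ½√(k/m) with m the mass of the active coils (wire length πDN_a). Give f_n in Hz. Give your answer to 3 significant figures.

k = Gd⁴/(8D³N_a) = (76.9×10³)(2.9⁴)/(8·31.0³·17) = 1.3424 N/mm = 1342.4 N/m
Wire length L = πDN_a = π·31.0·17 = 1655.6 mm
m = ρ·(πd²/4)·L = 7850 × 6.6052×10⁻⁶ m² × 1.6556 m = 0.085845 kg
f_n = ½√(k/m) = 0.5·√(1342.4/0.085845) = 0.5·√(15638) = 62.526 Hz

62.5 Hz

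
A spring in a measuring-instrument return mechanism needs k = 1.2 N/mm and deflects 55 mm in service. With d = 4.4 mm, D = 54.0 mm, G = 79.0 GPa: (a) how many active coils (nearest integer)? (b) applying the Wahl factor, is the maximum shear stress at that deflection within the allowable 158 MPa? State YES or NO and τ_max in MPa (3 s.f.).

N_a = Gd⁴/(8D³k) = (79.0×10³)(4.4⁴)/(8·54.0³·1.2) = 19.59 → N_a = 20
Actual rate k = Gd⁴/(8D³·20) = 1.1753 N/mm
Working load F = kδ = 1.1753·55 = 64.64 N
C = 54.0/4.4 = 12.2727; K_W = (4C−1)/(4C−4)+0.615/C = 1.1166
τ_max = K_W·8FD/(πd³) = 1.1166·104.35 = 116.52 MPa
τ_max ≤ 158 MPa → acceptable

(a) 20 coils; (b) YES, τ_max = 117 MPa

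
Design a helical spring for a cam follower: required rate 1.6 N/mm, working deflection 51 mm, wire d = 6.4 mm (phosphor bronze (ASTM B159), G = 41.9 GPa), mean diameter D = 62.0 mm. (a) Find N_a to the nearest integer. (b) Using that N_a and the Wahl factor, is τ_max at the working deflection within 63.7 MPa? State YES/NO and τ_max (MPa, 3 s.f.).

N_a = Gd⁴/(8D³k) = (41.9×10³)(6.4⁴)/(8·62.0³·1.6) = 23.04 → N_a = 23
Actual rate k = Gd⁴/(8D³·23) = 1.603 N/mm
Working load F = kδ = 1.603·51 = 81.754 N
C = 62.0/6.4 = 9.6875; K_W = (4C−1)/(4C−4)+0.615/C = 1.1498
τ_max = K_W·8FD/(πd³) = 1.1498·49.238 = 56.615 MPa
τ_max ≤ 63.7 MPa → acceptable

(a) 23 coils; (b) YES, τ_max = 56.6 MPa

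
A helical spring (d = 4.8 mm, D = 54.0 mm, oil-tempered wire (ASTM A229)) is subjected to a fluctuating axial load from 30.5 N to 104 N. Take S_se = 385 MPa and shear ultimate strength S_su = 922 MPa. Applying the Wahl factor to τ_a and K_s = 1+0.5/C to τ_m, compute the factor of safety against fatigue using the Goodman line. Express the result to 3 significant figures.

C = D/d = 54.0/4.8 = 11.2500; K_W = (4C−1)/(4C−4)+0.615/C = 1.1278; K_s = 1+0.5/C = 1.0444
F_a = (F_max−F_min)/2 = 36.75 N; F_m = (F_max+F_min)/2 = 67.25 N
τ_a = K_W·8F_aD/(πd³) = 1.1278 × 45.695 = 51.536 MPa
τ_m = K_s·8F_mD/(πd³) = 1.0444 × 83.619 = 87.335 MPa
Goodman: 1/n_f = τ_a/S_se + τ_m/S_su = 51.536/385 + 87.335/922 = 0.13386 + 0.09472 = 0.22858
n_f = 1/0.22858 = 4.375

4.37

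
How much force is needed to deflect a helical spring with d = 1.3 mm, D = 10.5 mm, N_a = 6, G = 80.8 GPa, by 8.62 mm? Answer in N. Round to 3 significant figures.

k = Gd⁴/(8D³N_a) = (80.8×10³)(1.3⁴)/(8·10.5³·6) = 4.1531 N/mm
F = k·δ = 4.1531 × 8.62 = 35.8 N

35.8 N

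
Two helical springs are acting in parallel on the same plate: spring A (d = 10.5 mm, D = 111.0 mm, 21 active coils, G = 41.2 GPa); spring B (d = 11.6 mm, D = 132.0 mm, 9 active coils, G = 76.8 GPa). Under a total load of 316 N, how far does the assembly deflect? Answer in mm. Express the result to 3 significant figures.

k_A = Gd⁴/(8D³N_a) = (41.2×10³)(10.5⁴)/(8·111.0³·21) = 2.1796 N/mm
k_B = Gd⁴/(8D³N_a) = (76.8×10³)(11.6⁴)/(8·132.0³·9) = 8.3973 N/mm
Parallel: k_eq = 2.1796 + 8.3973 = 10.577 N/mm
δ = F/k_eq = 316/10.577 = 29.876 mm

29.9 mm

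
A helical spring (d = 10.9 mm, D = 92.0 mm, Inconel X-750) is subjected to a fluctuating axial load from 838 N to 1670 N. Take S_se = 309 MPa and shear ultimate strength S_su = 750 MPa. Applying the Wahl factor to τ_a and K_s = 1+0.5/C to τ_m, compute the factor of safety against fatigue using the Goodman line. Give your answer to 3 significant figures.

1.65

C = D/d = 92.0/10.9 = 8.4404; K_W = (4C−1)/(4C−4)+0.615/C = 1.1737; K_s = 1+0.5/C = 1.0592
F_a = (F_max−F_min)/2 = 416 N; F_m = (F_max+F_min)/2 = 1254 N
τ_a = K_W·8F_aD/(πd³) = 1.1737 × 75.256 = 88.326 MPa
τ_m = K_s·8F_mD/(πd³) = 1.0592 × 226.85 = 240.29 MPa
Goodman: 1/n_f = τ_a/S_se + τ_m/S_su = 88.326/309 + 240.29/750 = 0.28584 + 0.32039 = 0.60623
n_f = 1/0.60623 = 1.65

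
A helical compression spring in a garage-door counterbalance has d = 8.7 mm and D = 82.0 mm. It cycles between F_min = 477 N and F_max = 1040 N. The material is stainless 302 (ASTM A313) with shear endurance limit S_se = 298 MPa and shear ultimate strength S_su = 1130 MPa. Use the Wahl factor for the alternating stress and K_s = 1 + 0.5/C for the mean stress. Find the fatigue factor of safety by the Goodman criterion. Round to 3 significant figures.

1.75

C = D/d = 82.0/8.7 = 9.4253; K_W = (4C−1)/(4C−4)+0.615/C = 1.1543; K_s = 1+0.5/C = 1.0530
F_a = (F_max−F_min)/2 = 281.5 N; F_m = (F_max+F_min)/2 = 758.5 N
τ_a = K_W·8F_aD/(πd³) = 1.1543 × 89.264 = 103.03 MPa
τ_m = K_s·8F_mD/(πd³) = 1.0530 × 240.52 = 253.28 MPa
Goodman: 1/n_f = τ_a/S_se + τ_m/S_su = 103.03/298 + 253.28/1130 = 0.34575 + 0.22414 = 0.56989
n_f = 1/0.56989 = 1.755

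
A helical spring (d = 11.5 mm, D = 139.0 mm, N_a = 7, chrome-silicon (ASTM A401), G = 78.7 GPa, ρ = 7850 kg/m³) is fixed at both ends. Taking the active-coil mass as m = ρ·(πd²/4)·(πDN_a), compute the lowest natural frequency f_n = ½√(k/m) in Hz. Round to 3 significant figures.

30.3 Hz

k = Gd⁴/(8D³N_a) = (78.7×10³)(11.5⁴)/(8·139.0³·7) = 9.1524 N/mm = 9152.4 N/m
Wire length L = πDN_a = π·139.0·7 = 3056.8 mm
m = ρ·(πd²/4)·L = 7850 × 103.87×10⁻⁶ m² × 3.0568 m = 2.4924 kg
f_n = ½√(k/m) = 0.5·√(9152.4/2.4924) = 0.5·√(3672.1) = 30.299 Hz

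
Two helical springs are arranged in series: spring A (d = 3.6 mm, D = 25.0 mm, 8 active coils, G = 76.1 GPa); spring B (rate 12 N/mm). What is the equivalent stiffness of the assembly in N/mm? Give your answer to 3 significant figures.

6.19 N/mm

k_A = Gd⁴/(8D³N_a) = (76.1×10³)(3.6⁴)/(8·25.0³·8) = 12.782 N/mm
Series: 1/k_eq = 1/12.782 + 1/12 = 0.16157; k_eq = 6.1893 N/mm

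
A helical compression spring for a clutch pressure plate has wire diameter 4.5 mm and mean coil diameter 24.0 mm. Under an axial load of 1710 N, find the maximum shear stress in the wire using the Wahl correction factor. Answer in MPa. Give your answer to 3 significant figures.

1480 MPa

Spring index C = D/d = 24.0/4.5 = 5.3333
K_W = (4C−1)/(4C−4) + 0.615/C = 20.333/17.333 + 0.1153 = 1.2884
τ₀ = 8FD/(πd³) = 8·1710·24.0/(π·4.5³) = 328320/286.28 = 1146.9 MPa
τ_max = K·τ₀ = 1.2884 × 1146.9 = 1477.6 MPa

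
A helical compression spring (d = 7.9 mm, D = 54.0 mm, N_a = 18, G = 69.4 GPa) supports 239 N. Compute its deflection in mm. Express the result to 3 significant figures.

20.0 mm

k = Gd⁴/(8D³N_a) = (69.4×10³)(7.9⁴)/(8·54.0³·18) = 11.921 N/mm
δ = F/k = 239 / 11.921 = 20.048 mm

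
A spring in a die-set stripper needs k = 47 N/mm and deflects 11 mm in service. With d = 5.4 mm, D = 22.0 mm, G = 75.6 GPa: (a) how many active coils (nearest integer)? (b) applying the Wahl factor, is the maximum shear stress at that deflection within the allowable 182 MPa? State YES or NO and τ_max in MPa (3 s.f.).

N_a = Gd⁴/(8D³k) = (75.6×10³)(5.4⁴)/(8·22.0³·47) = 16.06 → N_a = 16
Actual rate k = Gd⁴/(8D³·16) = 47.165 N/mm
Working load F = kδ = 47.165·11 = 518.81 N
C = 22.0/5.4 = 4.0741; K_W = (4C−1)/(4C−4)+0.615/C = 1.3949
τ_max = K_W·8FD/(πd³) = 1.3949·184.58 = 257.48 MPa
τ_max > 182 MPa → exceeds allowable

(a) 16 coils; (b) NO, τ_max = 257 MPa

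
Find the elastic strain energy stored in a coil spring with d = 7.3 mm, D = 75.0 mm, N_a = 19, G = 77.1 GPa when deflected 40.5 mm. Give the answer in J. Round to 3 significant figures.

k = Gd⁴/(8D³N_a) = (77.1×10³)(7.3⁴)/(8·75.0³·19) = 3.4144 N/mm
U = ½kδ² = 0.5 × 3.4144 × 40.5² = 2800.3 N·mm = 2.8003 J

2.80 J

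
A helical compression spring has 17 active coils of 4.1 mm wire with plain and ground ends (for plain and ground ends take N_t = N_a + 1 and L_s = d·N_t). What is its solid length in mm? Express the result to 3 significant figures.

plain and ground ends: N_t = N_a + 1 = 17 + 1 = 18
L_s = d·N_t = 4.1 × 18 = 73.8 mm

73.8 mm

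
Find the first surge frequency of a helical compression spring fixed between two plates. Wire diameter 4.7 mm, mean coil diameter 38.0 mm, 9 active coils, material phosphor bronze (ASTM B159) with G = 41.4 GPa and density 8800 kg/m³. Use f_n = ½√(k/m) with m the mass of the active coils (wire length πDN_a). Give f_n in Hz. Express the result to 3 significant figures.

k = Gd⁴/(8D³N_a) = (41.4×10³)(4.7⁴)/(8·38.0³·9) = 5.1134 N/mm = 5113.4 N/m
Wire length L = πDN_a = π·38.0·9 = 1074.4 mm
m = ρ·(πd²/4)·L = 8800 × 17.349×10⁻⁶ m² × 1.0744 m = 0.16404 kg
f_n = ½√(k/m) = 0.5·√(5113.4/0.16404) = 0.5·√(31172) = 88.278 Hz

88.3 Hz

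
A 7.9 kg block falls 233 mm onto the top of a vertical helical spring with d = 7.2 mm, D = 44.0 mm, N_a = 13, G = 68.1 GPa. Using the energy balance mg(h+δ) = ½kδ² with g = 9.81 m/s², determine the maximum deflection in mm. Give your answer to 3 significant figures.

k = Gd⁴/(8D³N_a) = (68.1×10³)(7.2⁴)/(8·44.0³·13) = 20.658 N/mm
W = mg = 7.9 × 9.81 = 77.499 N
½kδ² − Wδ − Wh = 0 → δ = (W + √(W² + 2kWh))/k
δ = (77.499 + √(6006.1 + 746050))/20.658 = (77.499 + 867.21)/20.658 = 45.731 mm

45.7 mm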